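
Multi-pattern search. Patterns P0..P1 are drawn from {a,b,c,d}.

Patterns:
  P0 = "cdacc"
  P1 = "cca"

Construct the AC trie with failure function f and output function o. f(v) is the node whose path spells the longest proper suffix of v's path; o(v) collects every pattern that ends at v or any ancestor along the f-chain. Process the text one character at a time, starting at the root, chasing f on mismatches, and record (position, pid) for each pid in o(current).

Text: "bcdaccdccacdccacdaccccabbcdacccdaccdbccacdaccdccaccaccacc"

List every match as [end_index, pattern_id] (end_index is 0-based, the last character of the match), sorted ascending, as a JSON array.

Build:
Trie nodes:
  n0 'ε': c→1
  n1 'c': c→6 d→2
  n2 'cd': a→3
  n3 'cda': c→4
  n4 'cdac': c→5
  n5 'cdacc': ·  [P0 ends]
  n6 'cc': a→7
  n7 'cca': ·  [P1 ends]

Failure links (BFS by depth):
  fail(1) 'c': from fail(0)=0 chase 'c': 0 ⇒ 0;  out=∅∪out(0)=∅
  fail(2) 'cd': from fail(1)=0 chase 'd': 0 ⇒ 0;  out=∅∪out(0)=∅
  fail(6) 'cc': from fail(1)=0 chase 'c': 0 ⇒ 1;  out=∅∪out(1)=∅
  fail(3) 'cda': from fail(2)=0 chase 'a': 0 ⇒ 0;  out=∅∪out(0)=∅
  fail(7) 'cca': from fail(6)=1 chase 'a': 1→0 ⇒ 0;  out={1}∪out(0)={1}
  fail(4) 'cdac': from fail(3)=0 chase 'c': 0 ⇒ 1;  out=∅∪out(1)=∅
  fail(5) 'cdacc': from fail(4)=1 chase 'c': 1 ⇒ 6;  out={0}∪out(6)={0}

Text stream:
pos 0 'b': at 0
pos 1 'c': at 1
pos 2 'd': at 2
pos 3 'a': at 3
pos 4 'c': at 4
pos 5 'c': at 5  → match P0@[1:5]
pos 6 'd': at 2 ·f
pos 7 'c': at 1 ·f
pos 8 'c': at 6
pos 9 'a': at 7  → match P1@[7:9]
pos 10 'c': at 1 ·f
pos 11 'd': at 2
pos 12 'c': at 1 ·f
pos 13 'c': at 6
pos 14 'a': at 7  → match P1@[12:14]
pos 15 'c': at 1 ·f
pos 16 'd': at 2
pos 17 'a': at 3
pos 18 'c': at 4
pos 19 'c': at 5  → match P0@[15:19]
pos 20 'c': at 6 ·f
pos 21 'c': at 6 ·f
pos 22 'a': at 7  → match P1@[20:22]
pos 23 'b': at 0 ·f
pos 24 'b': at 0
pos 25 'c': at 1
pos 26 'd': at 2
pos 27 'a': at 3
pos 28 'c': at 4
pos 29 'c': at 5  → match P0@[25:29]
pos 30 'c': at 6 ·f
pos 31 'd': at 2 ·f
pos 32 'a': at 3
pos 33 'c': at 4
pos 34 'c': at 5  → match P0@[30:34]
pos 35 'd': at 2 ·f
pos 36 'b': at 0 ·f
pos 37 'c': at 1
pos 38 'c': at 6
pos 39 'a': at 7  → match P1@[37:39]
pos 40 'c': at 1 ·f
pos 41 'd': at 2
pos 42 'a': at 3
pos 43 'c': at 4
pos 44 'c': at 5  → match P0@[40:44]
pos 45 'd': at 2 ·f
pos 46 'c': at 1 ·f
pos 47 'c': at 6
pos 48 'a': at 7  → match P1@[46:48]
pos 49 'c': at 1 ·f
pos 50 'c': at 6
pos 51 'a': at 7  → match P1@[49:51]
pos 52 'c': at 1 ·f
pos 53 'c': at 6
pos 54 'a': at 7  → match P1@[52:54]
pos 55 'c': at 1 ·f
pos 56 'c': at 6

Result: [[5,0],[9,1],[14,1],[19,0],[22,1],[29,0],[34,0],[39,1],[44,0],[48,1],[51,1],[54,1]]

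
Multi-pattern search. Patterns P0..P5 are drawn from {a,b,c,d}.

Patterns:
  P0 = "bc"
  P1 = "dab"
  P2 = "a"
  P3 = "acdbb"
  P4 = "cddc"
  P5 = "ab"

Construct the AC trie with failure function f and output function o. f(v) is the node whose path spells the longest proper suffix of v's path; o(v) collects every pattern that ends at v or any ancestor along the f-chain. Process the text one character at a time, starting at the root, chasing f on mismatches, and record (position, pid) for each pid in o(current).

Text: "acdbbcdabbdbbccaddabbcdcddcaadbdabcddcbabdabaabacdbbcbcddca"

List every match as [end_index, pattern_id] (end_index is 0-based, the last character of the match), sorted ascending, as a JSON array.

Build:
Trie (insert patterns):
  n0 'ε': a→6 b→1 c→11 d→3
  n1 'b': c→2
  n2 'bc': ·  ←P0
  n3 'd': a→4
  n4 'da': b→5
  n5 'dab': ·  ←P1
  n6 'a': b→15 c→7  ←P2
  n7 'ac': d→8
  n8 'acd': b→9
  n9 'acdb': b→10
  n10 'acdbb': ·  ←P3
  n11 'c': d→12
  n12 'cd': d→13
  n13 'cdd': c→14
  n14 'cddc': ·  ←P4
  n15 'ab': ·  ←P5

Failure links (BFS by depth):
  n1('b'): parent n0 fail=0; on 'b' 0 → fail=0;  out ∅∪∅=∅
  n3('d'): parent n0 fail=0; on 'd' 0 → fail=0;  out ∅∪∅=∅
  n6('a'): parent n0 fail=0; on 'a' 0 → fail=0;  out {2}∪∅={2}
  n11('c'): parent n0 fail=0; on 'c' 0 → fail=0;  out ∅∪∅=∅
  n2('bc'): parent n1 fail=0; on 'c' 0 → fail=11;  out {0}∪∅={0}
  n4('da'): parent n3 fail=0; on 'a' 0 → fail=6;  out ∅∪{2}={2}
  n7('ac'): parent n6 fail=0; on 'c' 0 → fail=11;  out ∅∪∅=∅
  n12('cd'): parent n11 fail=0; on 'd' 0 → fail=3;  out ∅∪∅=∅
  n15('ab'): parent n6 fail=0; on 'b' 0 → fail=1;  out {5}∪∅={5}
  n5('dab'): parent n4 fail=6; on 'b' 6 → fail=15;  out {1}∪{5}={1,5}
  n8('acd'): parent n7 fail=11; on 'd' 11 → fail=12;  out ∅∪∅=∅
  n13('cdd'): parent n12 fail=3; on 'd' 3→0 → fail=3;  out ∅∪∅=∅
  n9('acdb'): parent n8 fail=12; on 'b' 12→3→0 → fail=1;  out ∅∪∅=∅
  n14('cddc'): parent n13 fail=3; on 'c' 3→0 → fail=11;  out {4}∪∅={4}
  n10('acdbb'): parent n9 fail=1; on 'b' 1→0 → fail=1;  out {3}∪∅={3}

Scan:
i=0 'a': node 0→6  ** P2@[0:0]
i=1 'c': node 6→7
i=2 'd': node 7→8
i=3 'b': node 8→9
i=4 'b': node 9→10  ** P3@[0:4]
i=5 'c': node 10→2 ·f  ** P0@[4:5]
i=6 'd': node 2→12 ·f
i=7 'a': node 12→4 ·f  ** P2@[7:7]
i=8 'b': node 4→5  ** P1@[6:8],P5@[7:8]
i=9 'b': node 5→1 ·f
i=10 'd': node 1→3 ·f
i=11 'b': node 3→1 ·f
i=12 'b': node 1→1 ·f
i=13 'c': node 1→2  ** P0@[12:13]
i=14 'c': node 2→11 ·f
i=15 'a': node 11→6 ·f  ** P2@[15:15]
i=16 'd': node 6→3 ·f
i=17 'd': node 3→3 ·f
i=18 'a': node 3→4  ** P2@[18:18]
i=19 'b': node 4→5  ** P1@[17:19],P5@[18:19]
i=20 'b': node 5→1 ·f
i=21 'c': node 1→2  ** P0@[20:21]
i=22 'd': node 2→12 ·f
i=23 'c': node 12→11 ·f
i=24 'd': node 11→12
i=25 'd': node 12→13
i=26 'c': node 13→14  ** P4@[23:26]
i=27 'a': node 14→6 ·f  ** P2@[27:27]
i=28 'a': node 6→6 ·f  ** P2@[28:28]
i=29 'd': node 6→3 ·f
i=30 'b': node 3→1 ·f
i=31 'd': node 1→3 ·f
i=32 'a': node 3→4  ** P2@[32:32]
i=33 'b': node 4→5  ** P1@[31:33],P5@[32:33]
i=34 'c': node 5→2 ·f  ** P0@[33:34]
i=35 'd': node 2→12 ·f
i=36 'd': node 12→13
i=37 'c': node 13→14  ** P4@[34:37]
i=38 'b': node 14→1 ·f
i=39 'a': node 1→6 ·f  ** P2@[39:39]
i=40 'b': node 6→15  ** P5@[39:40]
i=41 'd': node 15→3 ·f
i=42 'a': node 3→4  ** P2@[42:42]
i=43 'b': node 4→5  ** P1@[41:43],P5@[42:43]
i=44 'a': node 5→6 ·f  ** P2@[44:44]
i=45 'a': node 6→6 ·f  ** P2@[45:45]
i=46 'b': node 6→15  ** P5@[45:46]
i=47 'a': node 15→6 ·f  ** P2@[47:47]
i=48 'c': node 6→7
i=49 'd': node 7→8
i=50 'b': node 8→9
i=51 'b': node 9→10  ** P3@[47:51]
i=52 'c': node 10→2 ·f  ** P0@[51:52]
i=53 'b': node 2→1 ·f
i=54 'c': node 1→2  ** P0@[53:54]
i=55 'd': node 2→12 ·f
i=56 'd': node 12→13
i=57 'c': node 13→14  ** P4@[54:57]
i=58 'a': node 14→6 ·f  ** P2@[58:58]

Matches: [[0,2],[4,3],[5,0],[7,2],[8,1],[8,5],[13,0],[15,2],[18,2],[19,1],[19,5],[21,0],[26,4],[27,2],[28,2],[32,2],[33,1],[33,5],[34,0],[37,4],[39,2],[40,5],[42,2],[43,1],[43,5],[44,2],[45,2],[46,5],[47,2],[51,3],[52,0],[54,0],[57,4],[58,2]]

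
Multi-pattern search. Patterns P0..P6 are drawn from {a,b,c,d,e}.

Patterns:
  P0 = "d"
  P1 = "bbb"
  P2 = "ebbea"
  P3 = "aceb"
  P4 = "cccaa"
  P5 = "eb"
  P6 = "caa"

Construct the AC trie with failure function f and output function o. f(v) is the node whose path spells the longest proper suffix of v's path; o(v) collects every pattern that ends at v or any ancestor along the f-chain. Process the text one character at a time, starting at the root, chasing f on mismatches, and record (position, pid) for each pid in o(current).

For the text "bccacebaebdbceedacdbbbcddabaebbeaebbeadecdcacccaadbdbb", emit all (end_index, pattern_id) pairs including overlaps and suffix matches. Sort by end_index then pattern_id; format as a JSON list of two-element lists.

Construct AC machine:
Trie nodes:
  n0 'ε': a→10 b→2 c→14 d→1 e→5
  n1 'd': ·  [P0 ends]
  n2 'b': b→3
  n3 'bb': b→4
  n4 'bbb': ·  [P1 ends]
  n5 'e': b→6
  n6 'eb': b→7  [P5 ends]
  n7 'ebb': e→8
  n8 'ebbe': a→9
  n9 'ebbea': ·  [P2 ends]
  n10 'a': c→11
  n11 'ac': e→12
  n12 'ace': b→13
  n13 'aceb': ·  [P3 ends]
  n14 'c': a→19 c→15
  n15 'cc': c→16
  n16 'ccc': a→17
  n17 'ccca': a→18
  n18 'cccaa': ·  [P4 ends]
  n19 'ca': a→20
  n20 'caa': ·  [P6 ends]

Failure links (BFS by depth):
  n1('d'): parent n0 fail=0; on 'd' 0 → fail=0;  out {0}∪∅={0}
  n2('b'): parent n0 fail=0; on 'b' 0 → fail=0;  out ∅∪∅=∅
  n5('e'): parent n0 fail=0; on 'e' 0 → fail=0;  out ∅∪∅=∅
  n10('a'): parent n0 fail=0; on 'a' 0 → fail=0;  out ∅∪∅=∅
  n14('c'): parent n0 fail=0; on 'c' 0 → fail=0;  out ∅∪∅=∅
  n3('bb'): parent n2 fail=0; on 'b' 0 → fail=2;  out ∅∪∅=∅
  n6('eb'): parent n5 fail=0; on 'b' 0 → fail=2;  out {5}∪∅={5}
  n11('ac'): parent n10 fail=0; on 'c' 0 → fail=14;  out ∅∪∅=∅
  n15('cc'): parent n14 fail=0; on 'c' 0 → fail=14;  out ∅∪∅=∅
  n19('ca'): parent n14 fail=0; on 'a' 0 → fail=10;  out ∅∪∅=∅
  n4('bbb'): parent n3 fail=2; on 'b' 2 → fail=3;  out {1}∪∅={1}
  n7('ebb'): parent n6 fail=2; on 'b' 2 → fail=3;  out ∅∪∅=∅
  n12('ace'): parent n11 fail=14; on 'e' 14→0 → fail=5;  out ∅∪∅=∅
  n16('ccc'): parent n15 fail=14; on 'c' 14 → fail=15;  out ∅∪∅=∅
  n20('caa'): parent n19 fail=10; on 'a' 10→0 → fail=10;  out {6}∪∅={6}
  n8('ebbe'): parent n7 fail=3; on 'e' 3→2→0 → fail=5;  out ∅∪∅=∅
  n13('aceb'): parent n12 fail=5; on 'b' 5 → fail=6;  out {3}∪{5}={3,5}
  n17('ccca'): parent n16 fail=15; on 'a' 15→14 → fail=19;  out ∅∪∅=∅
  n9('ebbea'): parent n8 fail=5; on 'a' 5→0 → fail=10;  out {2}∪∅={2}
  n18('cccaa'): parent n17 fail=19; on 'a' 19 → fail=20;  out {4}∪{6}={4,6}

Run:
[0] read 'b'  n0⇒n2
[1] read 'c'  n2⇒n14 (fail-walked)
[2] read 'c'  n14⇒n15
[3] read 'a'  n15⇒n19 (fail-walked)
[4] read 'c'  n19⇒n11 (fail-walked)
[5] read 'e'  n11⇒n12
[6] read 'b'  n12⇒n13  ** P3@[3:6],P5@[5:6]
[7] read 'a'  n13⇒n10 (fail-walked)
[8] read 'e'  n10⇒n5 (fail-walked)
[9] read 'b'  n5⇒n6  ** P5@[8:9]
[10] read 'd'  n6⇒n1 (fail-walked)  ** P0@[10:10]
[11] read 'b'  n1⇒n2 (fail-walked)
[12] read 'c'  n2⇒n14 (fail-walked)
[13] read 'e'  n14⇒n5 (fail-walked)
[14] read 'e'  n5⇒n5 (fail-walked)
[15] read 'd'  n5⇒n1 (fail-walked)  ** P0@[15:15]
[16] read 'a'  n1⇒n10 (fail-walked)
[17] read 'c'  n10⇒n11
[18] read 'd'  n11⇒n1 (fail-walked)  ** P0@[18:18]
[19] read 'b'  n1⇒n2 (fail-walked)
[20] read 'b'  n2⇒n3
[21] read 'b'  n3⇒n4  ** P1@[19:21]
[22] read 'c'  n4⇒n14 (fail-walked)
[23] read 'd'  n14⇒n1 (fail-walked)  ** P0@[23:23]
[24] read 'd'  n1⇒n1 (fail-walked)  ** P0@[24:24]
[25] read 'a'  n1⇒n10 (fail-walked)
[26] read 'b'  n10⇒n2 (fail-walked)
[27] read 'a'  n2⇒n10 (fail-walked)
[28] read 'e'  n10⇒n5 (fail-walked)
[29] read 'b'  n5⇒n6  ** P5@[28:29]
[30] read 'b'  n6⇒n7
[31] read 'e'  n7⇒n8
[32] read 'a'  n8⇒n9  ** P2@[28:32]
[33] read 'e'  n9⇒n5 (fail-walked)
[34] read 'b'  n5⇒n6  ** P5@[33:34]
[35] read 'b'  n6⇒n7
[36] read 'e'  n7⇒n8
[37] read 'a'  n8⇒n9  ** P2@[33:37]
[38] read 'd'  n9⇒n1 (fail-walked)  ** P0@[38:38]
[39] read 'e'  n1⇒n5 (fail-walked)
[40] read 'c'  n5⇒n14 (fail-walked)
[41] read 'd'  n14⇒n1 (fail-walked)  ** P0@[41:41]
[42] read 'c'  n1⇒n14 (fail-walked)
[43] read 'a'  n14⇒n19
[44] read 'c'  n19⇒n11 (fail-walked)
[45] read 'c'  n11⇒n15 (fail-walked)
[46] read 'c'  n15⇒n16
[47] read 'a'  n16⇒n17
[48] read 'a'  n17⇒n18  ** P4@[44:48],P6@[46:48]
[49] read 'd'  n18⇒n1 (fail-walked)  ** P0@[49:49]
[50] read 'b'  n1⇒n2 (fail-walked)
[51] read 'd'  n2⇒n1 (fail-walked)  ** P0@[51:51]
[52] read 'b'  n1⇒n2 (fail-walked)
[53] read 'b'  n2⇒n3

Matches: [[6,3],[6,5],[9,5],[10,0],[15,0],[18,0],[21,1],[23,0],[24,0],[29,5],[32,2],[34,5],[37,2],[38,0],[41,0],[48,4],[48,6],[49,0],[51,0]]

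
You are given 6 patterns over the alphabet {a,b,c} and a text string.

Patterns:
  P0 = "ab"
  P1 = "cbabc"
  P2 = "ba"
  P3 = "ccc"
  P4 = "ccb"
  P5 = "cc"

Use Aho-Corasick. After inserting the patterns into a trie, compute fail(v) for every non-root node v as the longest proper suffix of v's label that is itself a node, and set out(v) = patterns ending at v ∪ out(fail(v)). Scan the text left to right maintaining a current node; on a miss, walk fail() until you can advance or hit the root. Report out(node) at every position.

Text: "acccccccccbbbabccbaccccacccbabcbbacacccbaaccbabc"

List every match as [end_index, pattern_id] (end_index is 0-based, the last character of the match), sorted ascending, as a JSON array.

Build:
Trie nodes:
  n0 'ε': a→1 b→8 c→3
  n1 'a': b→2
  n2 'ab': ·  [P0 ends]
  n3 'c': b→4 c→10
  n4 'cb': a→5
  n5 'cba': b→6
  n6 'cbab': c→7
  n7 'cbabc': ·  [P1 ends]
  n8 'b': a→9
  n9 'ba': ·  [P2 ends]
  n10 'cc': b→12 c→11  [P5 ends]
  n11 'ccc': ·  [P3 ends]
  n12 'ccb': ·  [P4 ends]

BFS fail/out derivation:
  n1('a'): parent n0 fail=0; on 'a' 0 → fail=0;  out ∅∪∅=∅
  n3('c'): parent n0 fail=0; on 'c' 0 → fail=0;  out ∅∪∅=∅
  n8('b'): parent n0 fail=0; on 'b' 0 → fail=0;  out ∅∪∅=∅
  n2('ab'): parent n1 fail=0; on 'b' 0 → fail=8;  out {0}∪∅={0}
  n4('cb'): parent n3 fail=0; on 'b' 0 → fail=8;  out ∅∪∅=∅
  n9('ba'): parent n8 fail=0; on 'a' 0 → fail=1;  out {2}∪∅={2}
  n10('cc'): parent n3 fail=0; on 'c' 0 → fail=3;  out {5}∪∅={5}
  n5('cba'): parent n4 fail=8; on 'a' 8 → fail=9;  out ∅∪{2}={2}
  n11('ccc'): parent n10 fail=3; on 'c' 3 → fail=10;  out {3}∪{5}={3,5}
  n12('ccb'): parent n10 fail=3; on 'b' 3 → fail=4;  out {4}∪∅={4}
  n6('cbab'): parent n5 fail=9; on 'b' 9→1 → fail=2;  out ∅∪{0}={0}
  n7('cbabc'): parent n6 fail=2; on 'c' 2→8→0 → fail=3;  out {1}∪∅={1}

Run:
[0] read 'a'  n0⇒n1
[1] read 'c'  n1⇒n3 (fail-walked)
[2] read 'c'  n3⇒n10  emit P5@[1:2]
[3] read 'c'  n10⇒n11  emit P3@[1:3],P5@[2:3]
[4] read 'c'  n11⇒n11 (fail-walked)  emit P3@[2:4],P5@[3:4]
[5] read 'c'  n11⇒n11 (fail-walked)  emit P3@[3:5],P5@[4:5]
[6] read 'c'  n11⇒n11 (fail-walked)  emit P3@[4:6],P5@[5:6]
[7] read 'c'  n11⇒n11 (fail-walked)  emit P3@[5:7],P5@[6:7]
[8] read 'c'  n11⇒n11 (fail-walked)  emit P3@[6:8],P5@[7:8]
[9] read 'c'  n11⇒n11 (fail-walked)  emit P3@[7:9],P5@[8:9]
[10] read 'b'  n11⇒n12 (fail-walked)  emit P4@[8:10]
[11] read 'b'  n12⇒n8 (fail-walked)
[12] read 'b'  n8⇒n8 (fail-walked)
[13] read 'a'  n8⇒n9  emit P2@[12:13]
[14] read 'b'  n9⇒n2 (fail-walked)  emit P0@[13:14]
[15] read 'c'  n2⇒n3 (fail-walked)
[16] read 'c'  n3⇒n10  emit P5@[15:16]
[17] read 'b'  n10⇒n12  emit P4@[15:17]
[18] read 'a'  n12⇒n5 (fail-walked)  emit P2@[17:18]
[19] read 'c'  n5⇒n3 (fail-walked)
[20] read 'c'  n3⇒n10  emit P5@[19:20]
[21] read 'c'  n10⇒n11  emit P3@[19:21],P5@[20:21]
[22] read 'c'  n11⇒n11 (fail-walked)  emit P3@[20:22],P5@[21:22]
[23] read 'a'  n11⇒n1 (fail-walked)
[24] read 'c'  n1⇒n3 (fail-walked)
[25] read 'c'  n3⇒n10  emit P5@[24:25]
[26] read 'c'  n10⇒n11  emit P3@[24:26],P5@[25:26]
[27] read 'b'  n11⇒n12 (fail-walked)  emit P4@[25:27]
[28] read 'a'  n12⇒n5 (fail-walked)  emit P2@[27:28]
[29] read 'b'  n5⇒n6  emit P0@[28:29]
[30] read 'c'  n6⇒n7  emit P1@[26:30]
[31] read 'b'  n7⇒n4 (fail-walked)
[32] read 'b'  n4⇒n8 (fail-walked)
[33] read 'a'  n8⇒n9  emit P2@[32:33]
[34] read 'c'  n9⇒n3 (fail-walked)
[35] read 'a'  n3⇒n1 (fail-walked)
[36] read 'c'  n1⇒n3 (fail-walked)
[37] read 'c'  n3⇒n10  emit P5@[36:37]
[38] read 'c'  n10⇒n11  emit P3@[36:38],P5@[37:38]
[39] read 'b'  n11⇒n12 (fail-walked)  emit P4@[37:39]
[40] read 'a'  n12⇒n5 (fail-walked)  emit P2@[39:40]
[41] read 'a'  n5⇒n1 (fail-walked)
[42] read 'c'  n1⇒n3 (fail-walked)
[43] read 'c'  n3⇒n10  emit P5@[42:43]
[44] read 'b'  n10⇒n12  emit P4@[42:44]
[45] read 'a'  n12⇒n5 (fail-walked)  emit P2@[44:45]
[46] read 'b'  n5⇒n6  emit P0@[45:46]
[47] read 'c'  n6⇒n7  emit P1@[43:47]

All matches (sorted): [[2,5],[3,3],[3,5],[4,3],[4,5],[5,3],[5,5],[6,3],[6,5],[7,3],[7,5],[8,3],[8,5],[9,3],[9,5],[10,4],[13,2],[14,0],[16,5],[17,4],[18,2],[20,5],[21,3],[21,5],[22,3],[22,5],[25,5],[26,3],[26,5],[27,4],[28,2],[29,0],[30,1],[33,2],[37,5],[38,3],[38,5],[39,4],[40,2],[43,5],[44,4],[45,2],[46,0],[47,1]]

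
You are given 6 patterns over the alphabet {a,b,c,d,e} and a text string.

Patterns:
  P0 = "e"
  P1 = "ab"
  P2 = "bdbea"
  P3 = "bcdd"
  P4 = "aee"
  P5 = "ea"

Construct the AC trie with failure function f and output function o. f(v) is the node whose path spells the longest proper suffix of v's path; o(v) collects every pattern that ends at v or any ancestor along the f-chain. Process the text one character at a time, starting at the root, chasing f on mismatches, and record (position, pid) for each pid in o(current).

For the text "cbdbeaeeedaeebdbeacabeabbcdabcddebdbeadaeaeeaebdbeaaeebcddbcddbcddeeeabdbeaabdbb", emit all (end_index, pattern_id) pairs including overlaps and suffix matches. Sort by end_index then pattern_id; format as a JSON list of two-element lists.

Construct AC machine:
Trie nodes:
  n0 'ε': a→2 b→4 e→1
  n1 'e': a→14  ←P0
  n2 'a': b→3 e→12
  n3 'ab': ·  ←P1
  n4 'b': c→9 d→5
  n5 'bd': b→6
  n6 'bdb': e→7
  n7 'bdbe': a→8
  n8 'bdbea': ·  ←P2
  n9 'bc': d→10
  n10 'bcd': d→11
  n11 'bcdd': ·  ←P3
  n12 'ae': e→13
  n13 'aee': ·  ←P4
  n14 'ea': ·  ←P5

BFS fail/out derivation:
  fail(1) 'e': from fail(0)=0 chase 'e': 0 ⇒ 0;  out={0}∪out(0)={0}
  fail(2) 'a': from fail(0)=0 chase 'a': 0 ⇒ 0;  out=∅∪out(0)=∅
  fail(4) 'b': from fail(0)=0 chase 'b': 0 ⇒ 0;  out=∅∪out(0)=∅
  fail(3) 'ab': from fail(2)=0 chase 'b': 0 ⇒ 4;  out={1}∪out(4)={1}
  fail(5) 'bd': from fail(4)=0 chase 'd': 0 ⇒ 0;  out=∅∪out(0)=∅
  fail(9) 'bc': from fail(4)=0 chase 'c': 0 ⇒ 0;  out=∅∪out(0)=∅
  fail(12) 'ae': from fail(2)=0 chase 'e': 0 ⇒ 1;  out=∅∪out(1)={0}
  fail(14) 'ea': from fail(1)=0 chase 'a': 0 ⇒ 2;  out={5}∪out(2)={5}
  fail(6) 'bdb': from fail(5)=0 chase 'b': 0 ⇒ 4;  out=∅∪out(4)=∅
  fail(10) 'bcd': from fail(9)=0 chase 'd': 0 ⇒ 0;  out=∅∪out(0)=∅
  fail(13) 'aee': from fail(12)=1 chase 'e': 1→0 ⇒ 1;  out={4}∪out(1)={0,4}
  fail(7) 'bdbe': from fail(6)=4 chase 'e': 4→0 ⇒ 1;  out=∅∪out(1)={0}
  fail(11) 'bcdd': from fail(10)=0 chase 'd': 0 ⇒ 0;  out={3}∪out(0)={3}
  fail(8) 'bdbea': from fail(7)=1 chase 'a': 1 ⇒ 14;  out={2}∪out(14)={2,5}

Run:
i=0 'c': node 0→0
i=1 'b': node 0→4
i=2 'd': node 4→5
i=3 'b': node 5→6
i=4 'e': node 6→7  emit P0@[4:4]
i=5 'a': node 7→8  emit P2@[1:5],P5@[4:5]
i=6 'e': node 8→12 (fail-walked)  emit P0@[6:6]
i=7 'e': node 12→13  emit P0@[7:7],P4@[5:7]
i=8 'e': node 13→1 (fail-walked)  emit P0@[8:8]
i=9 'd': node 1→0 (fail-walked)
i=10 'a': node 0→2
i=11 'e': node 2→12  emit P0@[11:11]
i=12 'e': node 12→13  emit P0@[12:12],P4@[10:12]
i=13 'b': node 13→4 (fail-walked)
i=14 'd': node 4→5
i=15 'b': node 5→6
i=16 'e': node 6→7  emit P0@[16:16]
i=17 'a': node 7→8  emit P2@[13:17],P5@[16:17]
i=18 'c': node 8→0 (fail-walked)
i=19 'a': node 0→2
i=20 'b': node 2→3  emit P1@[19:20]
i=21 'e': node 3→1 (fail-walked)  emit P0@[21:21]
i=22 'a': node 1→14  emit P5@[21:22]
i=23 'b': node 14→3 (fail-walked)  emit P1@[22:23]
i=24 'b': node 3→4 (fail-walked)
i=25 'c': node 4→9
i=26 'd': node 9→10
i=27 'a': node 10→2 (fail-walked)
i=28 'b': node 2→3  emit P1@[27:28]
i=29 'c': node 3→9 (fail-walked)
i=30 'd': node 9→10
i=31 'd': node 10→11  emit P3@[28:31]
i=32 'e': node 11→1 (fail-walked)  emit P0@[32:32]
i=33 'b': node 1→4 (fail-walked)
i=34 'd': node 4→5
i=35 'b': node 5→6
i=36 'e': node 6→7  emit P0@[36:36]
i=37 'a': node 7→8  emit P2@[33:37],P5@[36:37]
i=38 'd': node 8→0 (fail-walked)
i=39 'a': node 0→2
i=40 'e': node 2→12  emit P0@[40:40]
i=41 'a': node 12→14 (fail-walked)  emit P5@[40:41]
i=42 'e': node 14→12 (fail-walked)  emit P0@[42:42]
i=43 'e': node 12→13  emit P0@[43:43],P4@[41:43]
i=44 'a': node 13→14 (fail-walked)  emit P5@[43:44]
i=45 'e': node 14→12 (fail-walked)  emit P0@[45:45]
i=46 'b': node 12→4 (fail-walked)
i=47 'd': node 4→5
i=48 'b': node 5→6
i=49 'e': node 6→7  emit P0@[49:49]
i=50 'a': node 7→8  emit P2@[46:50],P5@[49:50]
i=51 'a': node 8→2 (fail-walked)
i=52 'e': node 2→12  emit P0@[52:52]
i=53 'e': node 12→13  emit P0@[53:53],P4@[51:53]
i=54 'b': node 13→4 (fail-walked)
i=55 'c': node 4→9
i=56 'd': node 9→10
i=57 'd': node 10→11  emit P3@[54:57]
i=58 'b': node 11→4 (fail-walked)
i=59 'c': node 4→9
i=60 'd': node 9→10
i=61 'd': node 10→11  emit P3@[58:61]
i=62 'b': node 11→4 (fail-walked)
i=63 'c': node 4→9
i=64 'd': node 9→10
i=65 'd': node 10→11  emit P3@[62:65]
i=66 'e': node 11→1 (fail-walked)  emit P0@[66:66]
i=67 'e': node 1→1 (fail-walked)  emit P0@[67:67]
i=68 'e': node 1→1 (fail-walked)  emit P0@[68:68]
i=69 'a': node 1→14  emit P5@[68:69]
i=70 'b': node 14→3 (fail-walked)  emit P1@[69:70]
i=71 'd': node 3→5 (fail-walked)
i=72 'b': node 5→6
i=73 'e': node 6→7  emit P0@[73:73]
i=74 'a': node 7→8  emit P2@[70:74],P5@[73:74]
i=75 'a': node 8→2 (fail-walked)
i=76 'b': node 2→3  emit P1@[75:76]
i=77 'd': node 3→5 (fail-walked)
i=78 'b': node 5→6
i=79 'b': node 6→4 (fail-walked)

Result: [[4,0],[5,2],[5,5],[6,0],[7,0],[7,4],[8,0],[11,0],[12,0],[12,4],[16,0],[17,2],[17,5],[20,1],[21,0],[22,5],[23,1],[28,1],[31,3],[32,0],[36,0],[37,2],[37,5],[40,0],[41,5],[42,0],[43,0],[43,4],[44,5],[45,0],[49,0],[50,2],[50,5],[52,0],[53,0],[53,4],[57,3],[61,3],[65,3],[66,0],[67,0],[68,0],[69,5],[70,1],[73,0],[74,2],[74,5],[76,1]]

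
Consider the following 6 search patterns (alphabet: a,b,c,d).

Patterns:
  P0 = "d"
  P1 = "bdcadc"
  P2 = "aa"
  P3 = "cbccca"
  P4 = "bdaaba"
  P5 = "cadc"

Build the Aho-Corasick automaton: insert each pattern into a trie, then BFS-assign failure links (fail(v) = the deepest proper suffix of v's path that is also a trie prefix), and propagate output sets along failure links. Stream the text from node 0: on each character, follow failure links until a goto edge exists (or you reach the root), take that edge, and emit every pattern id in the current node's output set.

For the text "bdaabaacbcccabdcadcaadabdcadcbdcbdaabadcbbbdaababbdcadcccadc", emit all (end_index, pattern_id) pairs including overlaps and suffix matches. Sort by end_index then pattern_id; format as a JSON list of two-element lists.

Build:
Trie nodes:
  0='ε' goto a→8 b→2 c→10 d→1
  1='d' goto ·  [P0 ends]
  2='b' goto d→3
  3='bd' goto a→16 c→4
  4='bdc' goto a→5
  5='bdca' goto d→6
  6='bdcad' goto c→7
  7='bdcadc' goto ·  [P1 ends]
  8='a' goto a→9
  9='aa' goto ·  [P2 ends]
  10='c' goto a→20 b→11
  11='cb' goto c→12
  12='cbc' goto c→13
  13='cbcc' goto c→14
  14='cbccc' goto a→15
  15='cbccca' goto ·  [P3 ends]
  16='bda' goto a→17
  17='bdaa' goto b→18
  18='bdaab' goto a→19
  19='bdaaba' goto ·  [P4 ends]
  20='ca' goto d→21
  21='cad' goto c→22
  22='cadc' goto ·  [P5 ends]

Failure links (BFS by depth):
  fail(1) 'd': from fail(0)=0 chase 'd': 0 ⇒ 0;  out={0}∪out(0)={0}
  fail(2) 'b': from fail(0)=0 chase 'b': 0 ⇒ 0;  out=∅∪out(0)=∅
  fail(8) 'a': from fail(0)=0 chase 'a': 0 ⇒ 0;  out=∅∪out(0)=∅
  fail(10) 'c': from fail(0)=0 chase 'c': 0 ⇒ 0;  out=∅∪out(0)=∅
  fail(3) 'bd': from fail(2)=0 chase 'd': 0 ⇒ 1;  out=∅∪out(1)={0}
  fail(9) 'aa': from fail(8)=0 chase 'a': 0 ⇒ 8;  out={2}∪out(8)={2}
  fail(11) 'cb': from fail(10)=0 chase 'b': 0 ⇒ 2;  out=∅∪out(2)=∅
  fail(20) 'ca': from fail(10)=0 chase 'a': 0 ⇒ 8;  out=∅∪out(8)=∅
  fail(4) 'bdc': from fail(3)=1 chase 'c': 1→0 ⇒ 10;  out=∅∪out(10)=∅
  fail(12) 'cbc': from fail(11)=2 chase 'c': 2→0 ⇒ 10;  out=∅∪out(10)=∅
  fail(16) 'bda': from fail(3)=1 chase 'a': 1→0 ⇒ 8;  out=∅∪out(8)=∅
  fail(21) 'cad': from fail(20)=8 chase 'd': 8→0 ⇒ 1;  out=∅∪out(1)={0}
  fail(5) 'bdca': from fail(4)=10 chase 'a': 10 ⇒ 20;  out=∅∪out(20)=∅
  fail(13) 'cbcc': from fail(12)=10 chase 'c': 10→0 ⇒ 10;  out=∅∪out(10)=∅
  fail(17) 'bdaa': from fail(16)=8 chase 'a': 8 ⇒ 9;  out=∅∪out(9)={2}
  fail(22) 'cadc': from fail(21)=1 chase 'c': 1→0 ⇒ 10;  out={5}∪out(10)={5}
  fail(6) 'bdcad': from fail(5)=20 chase 'd': 20 ⇒ 21;  out=∅∪out(21)={0}
  fail(14) 'cbccc': from fail(13)=10 chase 'c': 10→0 ⇒ 10;  out=∅∪out(10)=∅
  fail(18) 'bdaab': from fail(17)=9 chase 'b': 9→8→0 ⇒ 2;  out=∅∪out(2)=∅
  fail(7) 'bdcadc': from fail(6)=21 chase 'c': 21 ⇒ 22;  out={1}∪out(22)={1,5}
  fail(15) 'cbccca': from fail(14)=10 chase 'a': 10 ⇒ 20;  out={3}∪out(20)={3}
  fail(19) 'bdaaba': from fail(18)=2 chase 'a': 2→0 ⇒ 8;  out={4}∪out(8)={4}

Run:
i=0 'b': node 0→2
i=1 'd': node 2→3  emit P0@[1:1]
i=2 'a': node 3→16
i=3 'a': node 16→17  emit P2@[2:3]
i=4 'b': node 17→18
i=5 'a': node 18→19  emit P4@[0:5]
i=6 'a': node 19→9 (via fail)  emit P2@[5:6]
i=7 'c': node 9→10 (via fail)
i=8 'b': node 10→11
i=9 'c': node 11→12
i=10 'c': node 12→13
i=11 'c': node 13→14
i=12 'a': node 14→15  emit P3@[7:12]
i=13 'b': node 15→2 (via fail)
i=14 'd': node 2→3  emit P0@[14:14]
i=15 'c': node 3→4
i=16 'a': node 4→5
i=17 'd': node 5→6  emit P0@[17:17]
i=18 'c': node 6→7  emit P1@[13:18],P5@[15:18]
i=19 'a': node 7→20 (via fail)
i=20 'a': node 20→9 (via fail)  emit P2@[19:20]
i=21 'd': node 9→1 (via fail)  emit P0@[21:21]
i=22 'a': node 1→8 (via fail)
i=23 'b': node 8→2 (via fail)
i=24 'd': node 2→3  emit P0@[24:24]
i=25 'c': node 3→4
i=26 'a': node 4→5
i=27 'd': node 5→6  emit P0@[27:27]
i=28 'c': node 6→7  emit P1@[23:28],P5@[25:28]
i=29 'b': node 7→11 (via fail)
i=30 'd': node 11→3 (via fail)  emit P0@[30:30]
i=31 'c': node 3→4
i=32 'b': node 4→11 (via fail)
i=33 'd': node 11→3 (via fail)  emit P0@[33:33]
i=34 'a': node 3→16
i=35 'a': node 16→17  emit P2@[34:35]
i=36 'b': node 17→18
i=37 'a': node 18→19  emit P4@[32:37]
i=38 'd': node 19→1 (via fail)  emit P0@[38:38]
i=39 'c': node 1→10 (via fail)
i=40 'b': node 10→11
i=41 'b': node 11→2 (via fail)
i=42 'b': node 2→2 (via fail)
i=43 'd': node 2→3  emit P0@[43:43]
i=44 'a': node 3→16
i=45 'a': node 16→17  emit P2@[44:45]
i=46 'b': node 17→18
i=47 'a': node 18→19  emit P4@[42:47]
i=48 'b': node 19→2 (via fail)
i=49 'b': node 2→2 (via fail)
i=50 'd': node 2→3  emit P0@[50:50]
i=51 'c': node 3→4
i=52 'a': node 4→5
i=53 'd': node 5→6  emit P0@[53:53]
i=54 'c': node 6→7  emit P1@[49:54],P5@[51:54]
i=55 'c': node 7→10 (via fail)
i=56 'c': node 10→10 (via fail)
i=57 'a': node 10→20
i=58 'd': node 20→21  emit P0@[58:58]
i=59 'c': node 21→22  emit P5@[56:59]

Result: [[1,0],[3,2],[5,4],[6,2],[12,3],[14,0],[17,0],[18,1],[18,5],[20,2],[21,0],[24,0],[27,0],[28,1],[28,5],[30,0],[33,0],[35,2],[37,4],[38,0],[43,0],[45,2],[47,4],[50,0],[53,0],[54,1],[54,5],[58,0],[59,5]]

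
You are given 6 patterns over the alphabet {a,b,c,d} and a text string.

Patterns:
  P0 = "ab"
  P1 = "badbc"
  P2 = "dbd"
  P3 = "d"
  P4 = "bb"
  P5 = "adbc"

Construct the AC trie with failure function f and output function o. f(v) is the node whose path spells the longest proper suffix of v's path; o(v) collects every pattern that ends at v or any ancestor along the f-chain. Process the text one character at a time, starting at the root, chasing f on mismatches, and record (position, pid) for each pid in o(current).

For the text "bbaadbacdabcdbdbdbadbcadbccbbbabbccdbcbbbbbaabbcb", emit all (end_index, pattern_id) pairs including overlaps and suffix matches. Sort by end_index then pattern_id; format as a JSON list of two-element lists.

Build:
Trie nodes:
  0='ε' goto a→1 b→3 d→8
  1='a' goto b→2 d→12
  2='ab' goto ·  [P0 ends]
  3='b' goto a→4 b→11
  4='ba' goto d→5
  5='bad' goto b→6
  6='badb' goto c→7
  7='badbc' goto ·  [P1 ends]
  8='d' goto b→9  [P3 ends]
  9='db' goto d→10
  10='dbd' goto ·  [P2 ends]
  11='bb' goto ·  [P4 ends]
  12='ad' goto b→13
  13='adb' goto c→14
  14='adbc' goto ·  [P5 ends]

BFS fail/out derivation:
  fail(1) 'a': from fail(0)=0 chase 'a': 0 ⇒ 0;  out=∅∪out(0)=∅
  fail(3) 'b': from fail(0)=0 chase 'b': 0 ⇒ 0;  out=∅∪out(0)=∅
  fail(8) 'd': from fail(0)=0 chase 'd': 0 ⇒ 0;  out={3}∪out(0)={3}
  fail(2) 'ab': from fail(1)=0 chase 'b': 0 ⇒ 3;  out={0}∪out(3)={0}
  fail(4) 'ba': from fail(3)=0 chase 'a': 0 ⇒ 1;  out=∅∪out(1)=∅
  fail(9) 'db': from fail(8)=0 chase 'b': 0 ⇒ 3;  out=∅∪out(3)=∅
  fail(11) 'bb': from fail(3)=0 chase 'b': 0 ⇒ 3;  out={4}∪out(3)={4}
  fail(12) 'ad': from fail(1)=0 chase 'd': 0 ⇒ 8;  out=∅∪out(8)={3}
  fail(5) 'bad': from fail(4)=1 chase 'd': 1 ⇒ 12;  out=∅∪out(12)={3}
  fail(10) 'dbd': from fail(9)=3 chase 'd': 3→0 ⇒ 8;  out={2}∪out(8)={2,3}
  fail(13) 'adb': from fail(12)=8 chase 'b': 8 ⇒ 9;  out=∅∪out(9)=∅
  fail(6) 'badb': from fail(5)=12 chase 'b': 12 ⇒ 13;  out=∅∪out(13)=∅
  fail(14) 'adbc': from fail(13)=9 chase 'c': 9→3→0 ⇒ 0;  out={5}∪out(0)={5}
  fail(7) 'badbc': from fail(6)=13 chase 'c': 13 ⇒ 14;  out={1}∪out(14)={1,5}

Run:
pos 0 'b': at 3
pos 1 'b': at 11  → match P4@[0:1]
pos 2 'a': at 4 (fail-walked)
pos 3 'a': at 1 (fail-walked)
pos 4 'd': at 12  → match P3@[4:4]
pos 5 'b': at 13
pos 6 'a': at 4 (fail-walked)
pos 7 'c': at 0 (fail-walked)
pos 8 'd': at 8  → match P3@[8:8]
pos 9 'a': at 1 (fail-walked)
pos 10 'b': at 2  → match P0@[9:10]
pos 11 'c': at 0 (fail-walked)
pos 12 'd': at 8  → match P3@[12:12]
pos 13 'b': at 9
pos 14 'd': at 10  → match P2@[12:14],P3@[14:14]
pos 15 'b': at 9 (fail-walked)
pos 16 'd': at 10  → match P2@[14:16],P3@[16:16]
pos 17 'b': at 9 (fail-walked)
pos 18 'a': at 4 (fail-walked)
pos 19 'd': at 5  → match P3@[19:19]
pos 20 'b': at 6
pos 21 'c': at 7  → match P1@[17:21],P5@[18:21]
pos 22 'a': at 1 (fail-walked)
pos 23 'd': at 12  → match P3@[23:23]
pos 24 'b': at 13
pos 25 'c': at 14  → match P5@[22:25]
pos 26 'c': at 0 (fail-walked)
pos 27 'b': at 3
pos 28 'b': at 11  → match P4@[27:28]
pos 29 'b': at 11 (fail-walked)  → match P4@[28:29]
pos 30 'a': at 4 (fail-walked)
pos 31 'b': at 2 (fail-walked)  → match P0@[30:31]
pos 32 'b': at 11 (fail-walked)  → match P4@[31:32]
pos 33 'c': at 0 (fail-walked)
pos 34 'c': at 0
pos 35 'd': at 8  → match P3@[35:35]
pos 36 'b': at 9
pos 37 'c': at 0 (fail-walked)
pos 38 'b': at 3
pos 39 'b': at 11  → match P4@[38:39]
pos 40 'b': at 11 (fail-walked)  → match P4@[39:40]
pos 41 'b': at 11 (fail-walked)  → match P4@[40:41]
pos 42 'b': at 11 (fail-walked)  → match P4@[41:42]
pos 43 'a': at 4 (fail-walked)
pos 44 'a': at 1 (fail-walked)
pos 45 'b': at 2  → match P0@[44:45]
pos 46 'b': at 11 (fail-walked)  → match P4@[45:46]
pos 47 'c': at 0 (fail-walked)
pos 48 'b': at 3

Result: [[1,4],[4,3],[8,3],[10,0],[12,3],[14,2],[14,3],[16,2],[16,3],[19,3],[21,1],[21,5],[23,3],[25,5],[28,4],[29,4],[31,0],[32,4],[35,3],[39,4],[40,4],[41,4],[42,4],[45,0],[46,4]]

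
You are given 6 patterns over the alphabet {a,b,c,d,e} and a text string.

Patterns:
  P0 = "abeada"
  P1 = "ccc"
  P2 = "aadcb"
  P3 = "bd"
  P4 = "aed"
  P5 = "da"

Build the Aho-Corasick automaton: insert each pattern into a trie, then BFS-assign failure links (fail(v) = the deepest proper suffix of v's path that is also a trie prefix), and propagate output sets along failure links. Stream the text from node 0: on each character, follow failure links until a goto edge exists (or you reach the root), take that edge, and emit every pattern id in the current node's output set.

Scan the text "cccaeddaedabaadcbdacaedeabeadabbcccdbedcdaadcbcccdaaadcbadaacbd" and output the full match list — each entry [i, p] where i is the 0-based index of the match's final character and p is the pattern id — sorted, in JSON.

Construct AC machine:
Trie (insert patterns):
  0='ε' goto a→1 b→14 c→7 d→18
  1='a' goto a→10 b→2 e→16
  2='ab' goto e→3
  3='abe' goto a→4
  4='abea' goto d→5
  5='abead' goto a→6
  6='abeada' goto ·  [P0 ends]
  7='c' goto c→8
  8='cc' goto c→9
  9='ccc' goto ·  [P1 ends]
  10='aa' goto d→11
  11='aad' goto c→12
  12='aadc' goto b→13
  13='aadcb' goto ·  [P2 ends]
  14='b' goto d→15
  15='bd' goto ·  [P3 ends]
  16='ae' goto d→17
  17='aed' goto ·  [P4 ends]
  18='d' goto a→19
  19='da' goto ·  [P5 ends]

BFS fail/out derivation:
  fail(1) 'a': from fail(0)=0 chase 'a': 0 ⇒ 0;  out=∅∪out(0)=∅
  fail(7) 'c': from fail(0)=0 chase 'c': 0 ⇒ 0;  out=∅∪out(0)=∅
  fail(14) 'b': from fail(0)=0 chase 'b': 0 ⇒ 0;  out=∅∪out(0)=∅
  fail(18) 'd': from fail(0)=0 chase 'd': 0 ⇒ 0;  out=∅∪out(0)=∅
  fail(2) 'ab': from fail(1)=0 chase 'b': 0 ⇒ 14;  out=∅∪out(14)=∅
  fail(8) 'cc': from fail(7)=0 chase 'c': 0 ⇒ 7;  out=∅∪out(7)=∅
  fail(10) 'aa': from fail(1)=0 chase 'a': 0 ⇒ 1;  out=∅∪out(1)=∅
  fail(15) 'bd': from fail(14)=0 chase 'd': 0 ⇒ 18;  out={3}∪out(18)={3}
  fail(16) 'ae': from fail(1)=0 chase 'e': 0 ⇒ 0;  out=∅∪out(0)=∅
  fail(19) 'da': from fail(18)=0 chase 'a': 0 ⇒ 1;  out={5}∪out(1)={5}
  fail(3) 'abe': from fail(2)=14 chase 'e': 14→0 ⇒ 0;  out=∅∪out(0)=∅
  fail(9) 'ccc': from fail(8)=7 chase 'c': 7 ⇒ 8;  out={1}∪out(8)={1}
  fail(11) 'aad': from fail(10)=1 chase 'd': 1→0 ⇒ 18;  out=∅∪out(18)=∅
  fail(17) 'aed': from fail(16)=0 chase 'd': 0 ⇒ 18;  out={4}∪out(18)={4}
  fail(4) 'abea': from fail(3)=0 chase 'a': 0 ⇒ 1;  out=∅∪out(1)=∅
  fail(12) 'aadc': from fail(11)=18 chase 'c': 18→0 ⇒ 7;  out=∅∪out(7)=∅
  fail(5) 'abead': from fail(4)=1 chase 'd': 1→0 ⇒ 18;  out=∅∪out(18)=∅
  fail(13) 'aadcb': from fail(12)=7 chase 'b': 7→0 ⇒ 14;  out={2}∪out(14)={2}
  fail(6) 'abeada': from fail(5)=18 chase 'a': 18 ⇒ 19;  out={0}∪out(19)={0,5}

Run:
pos 0 'c': at 7
pos 1 'c': at 8
pos 2 'c': at 9  → match P1@[0:2]
pos 3 'a': at 1 (fail-walked)
pos 4 'e': at 16
pos 5 'd': at 17  → match P4@[3:5]
pos 6 'd': at 18 (fail-walked)
pos 7 'a': at 19  → match P5@[6:7]
pos 8 'e': at 16 (fail-walked)
pos 9 'd': at 17  → match P4@[7:9]
pos 10 'a': at 19 (fail-walked)  → match P5@[9:10]
pos 11 'b': at 2 (fail-walked)
pos 12 'a': at 1 (fail-walked)
pos 13 'a': at 10
pos 14 'd': at 11
pos 15 'c': at 12
pos 16 'b': at 13  → match P2@[12:16]
pos 17 'd': at 15 (fail-walked)  → match P3@[16:17]
pos 18 'a': at 19 (fail-walked)  → match P5@[17:18]
pos 19 'c': at 7 (fail-walked)
pos 20 'a': at 1 (fail-walked)
pos 21 'e': at 16
pos 22 'd': at 17  → match P4@[20:22]
pos 23 'e': at 0 (fail-walked)
pos 24 'a': at 1
pos 25 'b': at 2
pos 26 'e': at 3
pos 27 'a': at 4
pos 28 'd': at 5
pos 29 'a': at 6  → match P0@[24:29],P5@[28:29]
pos 30 'b': at 2 (fail-walked)
pos 31 'b': at 14 (fail-walked)
pos 32 'c': at 7 (fail-walked)
pos 33 'c': at 8
pos 34 'c': at 9  → match P1@[32:34]
pos 35 'd': at 18 (fail-walked)
pos 36 'b': at 14 (fail-walked)
pos 37 'e': at 0 (fail-walked)
pos 38 'd': at 18
pos 39 'c': at 7 (fail-walked)
pos 40 'd': at 18 (fail-walked)
pos 41 'a': at 19  → match P5@[40:41]
pos 42 'a': at 10 (fail-walked)
pos 43 'd': at 11
pos 44 'c': at 12
pos 45 'b': at 13  → match P2@[41:45]
pos 46 'c': at 7 (fail-walked)
pos 47 'c': at 8
pos 48 'c': at 9  → match P1@[46:48]
pos 49 'd': at 18 (fail-walked)
pos 50 'a': at 19  → match P5@[49:50]
pos 51 'a': at 10 (fail-walked)
pos 52 'a': at 10 (fail-walked)
pos 53 'd': at 11
pos 54 'c': at 12
pos 55 'b': at 13  → match P2@[51:55]
pos 56 'a': at 1 (fail-walked)
pos 57 'd': at 18 (fail-walked)
pos 58 'a': at 19  → match P5@[57:58]
pos 59 'a': at 10 (fail-walked)
pos 60 'c': at 7 (fail-walked)
pos 61 'b': at 14 (fail-walked)
pos 62 'd': at 15  → match P3@[61:62]

All matches (sorted): [[2,1],[5,4],[7,5],[9,4],[10,5],[16,2],[17,3],[18,5],[22,4],[29,0],[29,5],[34,1],[41,5],[45,2],[48,1],[50,5],[55,2],[58,5],[62,3]]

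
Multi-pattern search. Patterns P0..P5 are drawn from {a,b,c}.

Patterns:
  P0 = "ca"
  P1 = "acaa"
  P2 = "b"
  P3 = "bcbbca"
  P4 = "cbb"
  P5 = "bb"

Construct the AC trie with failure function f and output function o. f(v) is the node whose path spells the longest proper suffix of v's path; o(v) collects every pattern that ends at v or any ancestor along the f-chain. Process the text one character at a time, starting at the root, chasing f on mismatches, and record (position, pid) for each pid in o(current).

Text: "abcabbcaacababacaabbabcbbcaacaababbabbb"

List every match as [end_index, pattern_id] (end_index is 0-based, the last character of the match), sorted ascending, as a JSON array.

Build automaton:
Trie (insert patterns):
  n0 'ε': a→3 b→7 c→1
  n1 'c': a→2 b→13
  n2 'ca': ·  ←P0
  n3 'a': c→4
  n4 'ac': a→5
  n5 'aca': a→6
  n6 'acaa': ·  ←P1
  n7 'b': b→15 c→8  ←P2
  n8 'bc': b→9
  n9 'bcb': b→10
  n10 'bcbb': c→11
  n11 'bcbbc': a→12
  n12 'bcbbca': ·  ←P3
  n13 'cb': b→14
  n14 'cbb': ·  ←P4
  n15 'bb': ·  ←P5

Failure links (BFS by depth):
  n1('c'): parent n0 fail=0; on 'c' 0 → fail=0;  out ∅∪∅=∅
  n3('a'): parent n0 fail=0; on 'a' 0 → fail=0;  out ∅∪∅=∅
  n7('b'): parent n0 fail=0; on 'b' 0 → fail=0;  out {2}∪∅={2}
  n2('ca'): parent n1 fail=0; on 'a' 0 → fail=3;  out {0}∪∅={0}
  n4('ac'): parent n3 fail=0; on 'c' 0 → fail=1;  out ∅∪∅=∅
  n8('bc'): parent n7 fail=0; on 'c' 0 → fail=1;  out ∅∪∅=∅
  n13('cb'): parent n1 fail=0; on 'b' 0 → fail=7;  out ∅∪{2}={2}
  n15('bb'): parent n7 fail=0; on 'b' 0 → fail=7;  out {5}∪{2}={2,5}
  n5('aca'): parent n4 fail=1; on 'a' 1 → fail=2;  out ∅∪{0}={0}
  n9('bcb'): parent n8 fail=1; on 'b' 1 → fail=13;  out ∅∪{2}={2}
  n14('cbb'): parent n13 fail=7; on 'b' 7 → fail=15;  out {4}∪{2,5}={2,4,5}
  n6('acaa'): parent n5 fail=2; on 'a' 2→3→0 → fail=3;  out {1}∪∅={1}
  n10('bcbb'): parent n9 fail=13; on 'b' 13 → fail=14;  out ∅∪{2,4,5}={2,4,5}
  n11('bcbbc'): parent n10 fail=14; on 'c' 14→15→7 → fail=8;  out ∅∪∅=∅
  n12('bcbbca'): parent n11 fail=8; on 'a' 8→1 → fail=2;  out {3}∪{0}={0,3}

Scan:
pos 0 'a': at 3
pos 1 'b': at 7 ·f  emit P2@[1:1]
pos 2 'c': at 8
pos 3 'a': at 2 ·f  emit P0@[2:3]
pos 4 'b': at 7 ·f  emit P2@[4:4]
pos 5 'b': at 15  emit P2@[5:5],P5@[4:5]
pos 6 'c': at 8 ·f
pos 7 'a': at 2 ·f  emit P0@[6:7]
pos 8 'a': at 3 ·f
pos 9 'c': at 4
pos 10 'a': at 5  emit P0@[9:10]
pos 11 'b': at 7 ·f  emit P2@[11:11]
pos 12 'a': at 3 ·f
pos 13 'b': at 7 ·f  emit P2@[13:13]
pos 14 'a': at 3 ·f
pos 15 'c': at 4
pos 16 'a': at 5  emit P0@[15:16]
pos 17 'a': at 6  emit P1@[14:17]
pos 18 'b': at 7 ·f  emit P2@[18:18]
pos 19 'b': at 15  emit P2@[19:19],P5@[18:19]
pos 20 'a': at 3 ·f
pos 21 'b': at 7 ·f  emit P2@[21:21]
pos 22 'c': at 8
pos 23 'b': at 9  emit P2@[23:23]
pos 24 'b': at 10  emit P2@[24:24],P4@[22:24],P5@[23:24]
pos 25 'c': at 11
pos 26 'a': at 12  emit P0@[25:26],P3@[21:26]
pos 27 'a': at 3 ·f
pos 28 'c': at 4
pos 29 'a': at 5  emit P0@[28:29]
pos 30 'a': at 6  emit P1@[27:30]
pos 31 'b': at 7 ·f  emit P2@[31:31]
pos 32 'a': at 3 ·f
pos 33 'b': at 7 ·f  emit P2@[33:33]
pos 34 'b': at 15  emit P2@[34:34],P5@[33:34]
pos 35 'a': at 3 ·f
pos 36 'b': at 7 ·f  emit P2@[36:36]
pos 37 'b': at 15  emit P2@[37:37],P5@[36:37]
pos 38 'b': at 15 ·f  emit P2@[38:38],P5@[37:38]

All matches (sorted): [[1,2],[3,0],[4,2],[5,2],[5,5],[7,0],[10,0],[11,2],[13,2],[16,0],[17,1],[18,2],[19,2],[19,5],[21,2],[23,2],[24,2],[24,4],[24,5],[26,0],[26,3],[29,0],[30,1],[31,2],[33,2],[34,2],[34,5],[36,2],[37,2],[37,5],[38,2],[38,5]]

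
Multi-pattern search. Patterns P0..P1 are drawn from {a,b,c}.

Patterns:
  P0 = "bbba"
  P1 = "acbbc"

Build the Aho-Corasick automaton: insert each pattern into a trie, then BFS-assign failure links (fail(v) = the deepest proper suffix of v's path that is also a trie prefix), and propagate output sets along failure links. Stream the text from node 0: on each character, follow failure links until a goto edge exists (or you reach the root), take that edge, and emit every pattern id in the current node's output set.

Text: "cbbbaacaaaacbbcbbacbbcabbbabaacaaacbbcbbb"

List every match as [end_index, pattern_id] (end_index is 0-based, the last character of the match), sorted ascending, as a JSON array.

Build automaton:
Trie (insert patterns):
  n0 'ε': a→5 b→1
  n1 'b': b→2
  n2 'bb': b→3
  n3 'bbb': a→4
  n4 'bbba': ·  [P0 ends]
  n5 'a': c→6
  n6 'ac': b→7
  n7 'acb': b→8
  n8 'acbb': c→9
  n9 'acbbc': ·  [P1 ends]

BFS fail/out derivation:
  n1('b'): parent n0 fail=0; on 'b' 0 → fail=0;  out ∅∪∅=∅
  n5('a'): parent n0 fail=0; on 'a' 0 → fail=0;  out ∅∪∅=∅
  n2('bb'): parent n1 fail=0; on 'b' 0 → fail=1;  out ∅∪∅=∅
  n6('ac'): parent n5 fail=0; on 'c' 0 → fail=0;  out ∅∪∅=∅
  n3('bbb'): parent n2 fail=1; on 'b' 1 → fail=2;  out ∅∪∅=∅
  n7('acb'): parent n6 fail=0; on 'b' 0 → fail=1;  out ∅∪∅=∅
  n4('bbba'): parent n3 fail=2; on 'a' 2→1→0 → fail=5;  out {0}∪∅={0}
  n8('acbb'): parent n7 fail=1; on 'b' 1 → fail=2;  out ∅∪∅=∅
  n9('acbbc'): parent n8 fail=2; on 'c' 2→1→0 → fail=0;  out {1}∪∅={1}

Run:
[0] read 'c'  n0⇒n0
[1] read 'b'  n0⇒n1
[2] read 'b'  n1⇒n2
[3] read 'b'  n2⇒n3
[4] read 'a'  n3⇒n4  ** P0@[1:4]
[5] read 'a'  n4⇒n5 ·f
[6] read 'c'  n5⇒n6
[7] read 'a'  n6⇒n5 ·f
[8] read 'a'  n5⇒n5 ·f
[9] read 'a'  n5⇒n5 ·f
[10] read 'a'  n5⇒n5 ·f
[11] read 'c'  n5⇒n6
[12] read 'b'  n6⇒n7
[13] read 'b'  n7⇒n8
[14] read 'c'  n8⇒n9  ** P1@[10:14]
[15] read 'b'  n9⇒n1 ·f
[16] read 'b'  n1⇒n2
[17] read 'a'  n2⇒n5 ·f
[18] read 'c'  n5⇒n6
[19] read 'b'  n6⇒n7
[20] read 'b'  n7⇒n8
[21] read 'c'  n8⇒n9  ** P1@[17:21]
[22] read 'a'  n9⇒n5 ·f
[23] read 'b'  n5⇒n1 ·f
[24] read 'b'  n1⇒n2
[25] read 'b'  n2⇒n3
[26] read 'a'  n3⇒n4  ** P0@[23:26]
[27] read 'b'  n4⇒n1 ·f
[28] read 'a'  n1⇒n5 ·f
[29] read 'a'  n5⇒n5 ·f
[30] read 'c'  n5⇒n6
[31] read 'a'  n6⇒n5 ·f
[32] read 'a'  n5⇒n5 ·f
[33] read 'a'  n5⇒n5 ·f
[34] read 'c'  n5⇒n6
[35] read 'b'  n6⇒n7
[36] read 'b'  n7⇒n8
[37] read 'c'  n8⇒n9  ** P1@[33:37]
[38] read 'b'  n9⇒n1 ·f
[39] read 'b'  n1⇒n2
[40] read 'b'  n2⇒n3

Result: [[4,0],[14,1],[21,1],[26,0],[37,1]]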